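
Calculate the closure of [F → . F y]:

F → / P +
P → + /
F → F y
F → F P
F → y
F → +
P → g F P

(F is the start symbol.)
{ [F → . +], [F → . / P +], [F → . F P], [F → . F y], [F → . y] }

To compute CLOSURE, for each item [A → α.Bβ] where B is a non-terminal, add [B → .γ] for all productions B → γ; repeat for the newly added items until nothing changes.

Start with: [F → . F y]
  [F → . F y] has the dot before F: add [F → . / P +], [F → . F P], [F → . y], [F → . +]
No further items can be added.

CLOSURE = { [F → . +], [F → . / P +], [F → . F P], [F → . F y], [F → . y] }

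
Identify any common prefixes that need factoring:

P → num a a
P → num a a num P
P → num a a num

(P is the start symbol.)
Yes, P has productions with common prefix 'num a a'

Left-factoring is needed when two productions for the same non-terminal
share a common prefix on the right-hand side.

Productions for P:
  P → num a a
  P → num a a num P
  P → num a a num

Found common prefix 'num a a' in productions for P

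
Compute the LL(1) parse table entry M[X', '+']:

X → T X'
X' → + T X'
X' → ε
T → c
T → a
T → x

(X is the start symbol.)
To find M[X', '+'], we find productions for X' where '+' is in the predict set (PREDICT(N → α) = (FIRST(α) \ {ε}) ∪ (FOLLOW(N) if α ⇒* ε)).

Relevant sets:
  FOLLOW(X') = { $ }

X' → + T X': PREDICT = { '+' }
  '+' is in predict set, so this production goes in M[X', '+']
X' → ε: PREDICT = { $ }

M[X', '+'] = X' → + T X'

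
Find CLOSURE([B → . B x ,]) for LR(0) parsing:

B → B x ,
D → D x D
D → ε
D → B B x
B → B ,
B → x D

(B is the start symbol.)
Start with: [B → . B x ,]
  [B → . B x ,] has the dot before B: add [B → . B ,], [B → . x D]
No further items can be added.

CLOSURE = { [B → . B ,], [B → . B x ,], [B → . x D] }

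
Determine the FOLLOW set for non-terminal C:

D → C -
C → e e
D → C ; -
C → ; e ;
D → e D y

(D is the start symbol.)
To compute FOLLOW(C), find every occurrence of C on a right-hand side N → α C β: add FIRST(β) \ {ε}, and if β is empty or nullable also add FOLLOW(N). Iterate to a fixed point.

In D → C -: C is followed by '-', add FIRST('-') \ {ε} = { '-' }
In D → C ; -: C is followed by ';' '-', add FIRST(';' '-') \ {ε} = { ';' }

Taking the union: FOLLOW(C) = { '-', ';' }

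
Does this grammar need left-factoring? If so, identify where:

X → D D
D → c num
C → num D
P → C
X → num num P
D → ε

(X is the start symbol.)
No, left-factoring is not needed

Left-factoring is needed when two productions for the same non-terminal
share a common prefix on the right-hand side.

Productions for X:
  X → D D
  X → num num P
Productions for D:
  D → c num
  D → ε

No common prefixes found.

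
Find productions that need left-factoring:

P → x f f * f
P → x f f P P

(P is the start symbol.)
Yes, P has productions with common prefix 'x f f'

Left-factoring is needed when two productions for the same non-terminal
share a common prefix on the right-hand side.

Productions for P:
  P → x f f * f
  P → x f f P P

Found common prefix 'x f f' in productions for P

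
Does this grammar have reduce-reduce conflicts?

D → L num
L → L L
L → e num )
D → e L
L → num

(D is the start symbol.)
Yes — I11: [D → L num .] vs [L → num .]

A reduce-reduce conflict occurs when an LR(0) state has two complete items [A → α .] and [B → β .] — both call for a reduction, and with no lookahead the parser cannot choose between them.

Augment with D' → D and build the canonical LR(0) collection (I0 = CLOSURE({[D' → . D]}), then GOTO on every symbol after a dot until no new states appear). It has 12 states:
  I0: { [D → . L num], [D → . e L], [D' → . D], [L → . L L], [L → . e num )], [L → . num] }  — shift
  I1: { [D' → D .] }  — accept
  I2: { [D → L . num], [L → . L L], [L → . e num )], [L → . num], [L → L . L] }  — shift
  I3: { [D → e . L], [L → . L L], [L → . e num )], [L → . num], [L → e . num )] }  — shift
  I4: { [L → num .] }  — reduce
  I5: { [D → e L .], [L → . L L], [L → . e num )], [L → . num], [L → L . L] }  — shift, reduce
  I6: { [L → e . num )] }  — shift
  I7: { [L → e num . )], [L → num .] }  — shift, reduce
  I8: { [L → e num ) .] }  — reduce
  I9: { [L → e num . )] }  — shift
  I10: { [L → . L L], [L → . e num )], [L → . num], [L → L . L], [L → L L .] }  — shift, reduce
  I11: { [D → L num .], [L → num .] }  — 2 reduces

I11 contains complete items [D → L num .], [L → num .] — reduce-reduce conflict.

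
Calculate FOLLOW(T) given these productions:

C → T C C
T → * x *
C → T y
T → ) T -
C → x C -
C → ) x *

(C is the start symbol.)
{ ')', '*', '-', 'x', 'y' }

In C → T C C: T is followed by C C, add FIRST(C C) \ {ε} = { ')', '*', 'x' }
In C → T y: T is followed by y, add FIRST(y) \ {ε} = { 'y' }
In T → ) T -: T is followed by '-', add FIRST('-') \ {ε} = { '-' }

Taking the union: FOLLOW(T) = { ')', '*', '-', 'x', 'y' }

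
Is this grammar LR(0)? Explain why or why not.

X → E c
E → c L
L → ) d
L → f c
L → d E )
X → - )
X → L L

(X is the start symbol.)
A grammar is LR(0) if no state in the canonical LR(0) collection has:
  - both a shift item (dot before a terminal) and a complete item (shift-reduce conflict), or
  - two or more complete items (reduce-reduce conflict; the accept item [X' → X .] counts as a complete item here).

Augment with X' → X and build the canonical LR(0) collection (I0 = CLOSURE({[X' → . X]}), then GOTO on every symbol after a dot until no new states appear). It has 17 states:
  I0: { [E → . c L], [L → . ) d], [L → . d E )], [L → . f c], [X → . - )], [X → . E c], [X → . L L], [X' → . X] }  — shift
  I1: { [L → ) . d] }  — shift
  I2: { [X → - . )] }  — shift
  I3: { [X → E . c] }  — shift
  I4: { [L → . ) d], [L → . d E )], [L → . f c], [X → L . L] }  — shift
  I5: { [X' → X .] }  — accept
  I6: { [E → c . L], [L → . ) d], [L → . d E )], [L → . f c] }  — shift
  I7: { [E → . c L], [L → d . E )] }  — shift
  I8: { [L → f . c] }  — shift
  I9: { [L → f c .] }  — reduce
  I10: { [L → d E . )] }  — shift
  I11: { [L → d E ) .] }  — reduce
  I12: { [E → c L .] }  — reduce
  I13: { [X → L L .] }  — reduce
  I14: { [X → E c .] }  — reduce
  I15: { [X → - ) .] }  — reduce
  I16: { [L → ) d .] }  — reduce

Every state is either a pure shift/goto state or contains exactly one complete item and nothing to shift — no conflicts. The grammar is LR(0).

Answer: Yes, the grammar is LR(0)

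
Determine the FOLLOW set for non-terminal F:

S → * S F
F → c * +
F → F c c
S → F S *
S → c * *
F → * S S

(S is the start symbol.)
To compute FOLLOW(F), find every occurrence of F on a right-hand side N → α F β: add FIRST(β) \ {ε}, and if β is empty or nullable also add FOLLOW(N). Iterate to a fixed point.

In S → * S F: F is at the end, add FOLLOW(S)
In F → F c c: F is followed by c c, add FIRST(c c) \ {ε} = { 'c' }
In S → F S *: F is followed by S '*', add FIRST(S '*') \ {ε} = { '*', 'c' }

The FOLLOW sets referred to above (computed the same way, to a fixed point):
  FOLLOW(S) = { $, '*', 'c' }

Taking the union: FOLLOW(F) = { $, '*', 'c' }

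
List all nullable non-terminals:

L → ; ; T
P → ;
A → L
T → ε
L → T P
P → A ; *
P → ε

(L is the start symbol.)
ε-productions: T → ε, P → ε
So T, P are immediately nullable.
L → T P: every symbol on the right is nullable, so L is nullable too.
A → L: every symbol on the right is nullable, so A is nullable too.
Every non-terminal is now nullable.
Nullable = { 'A', 'L', 'P', 'T' }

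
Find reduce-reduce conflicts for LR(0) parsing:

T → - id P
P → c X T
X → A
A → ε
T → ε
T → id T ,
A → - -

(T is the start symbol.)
A reduce-reduce conflict occurs when an LR(0) state has two complete items [A → α .] and [B → β .] — both call for a reduction, and with no lookahead the parser cannot choose between them.

Augment with T' → T and build the canonical LR(0) collection (I0 = CLOSURE({[T' → . T]}), then GOTO on every symbol after a dot until no new states appear). It has 14 states:
  I0: { [T → . - id P], [T → . id T ,], [T → .], [T' → . T] }  — shift, reduce
  I1: { [T → - . id P] }  — shift
  I2: { [T' → T .] }  — accept
  I3: { [T → . - id P], [T → . id T ,], [T → .], [T → id . T ,] }  — shift, reduce
  I4: { [T → id T . ,] }  — shift
  I5: { [T → id T , .] }  — reduce
  I6: { [P → . c X T], [T → - id . P] }  — shift
  I7: { [T → - id P .] }  — reduce
  I8: { [A → . - -], [A → .], [P → c . X T], [X → . A] }  — shift, reduce
  I9: { [A → - . -] }  — shift
  I10: { [X → A .] }  — reduce
  I11: { [P → c X . T], [T → . - id P], [T → . id T ,], [T → .] }  — shift, reduce
  I12: { [P → c X T .] }  — reduce
  I13: { [A → - - .] }  — reduce

No state contains more than one complete item.

Answer: No reduce-reduce conflicts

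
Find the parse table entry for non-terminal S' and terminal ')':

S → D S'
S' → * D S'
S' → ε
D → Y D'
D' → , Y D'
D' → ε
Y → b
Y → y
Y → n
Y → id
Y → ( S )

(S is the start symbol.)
S' → ε

To find M[S', ')'], we find productions for S' where ')' is in the predict set (PREDICT(N → α) = (FIRST(α) \ {ε}) ∪ (FOLLOW(N) if α ⇒* ε)).

Relevant sets:
  FOLLOW(S') = { $, ')' }

S' → * D S': PREDICT = { '*' }
S' → ε: PREDICT = { $, ')' }
  ')' is in predict set, so this production goes in M[S', ')']

M[S', ')'] = S' → ε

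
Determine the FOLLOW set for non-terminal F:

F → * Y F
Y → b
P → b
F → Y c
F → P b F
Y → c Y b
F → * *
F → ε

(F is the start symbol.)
{ $ }

To compute FOLLOW(F), find every occurrence of F on a right-hand side N → α F β: add FIRST(β) \ {ε}, and if β is empty or nullable also add FOLLOW(N). Iterate to a fixed point.

F is the start symbol, so $ ∈ FOLLOW(F).
In F → * Y F: F is at the end; this adds FOLLOW(F) to itself — nothing new
In F → P b F: F is at the end; this adds FOLLOW(F) to itself — nothing new

Taking the union: FOLLOW(F) = { $ }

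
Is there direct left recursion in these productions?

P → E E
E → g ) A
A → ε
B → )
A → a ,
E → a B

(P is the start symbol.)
No direct left recursion

Direct left recursion occurs when N → N α for some non-terminal N (the right-hand side begins with the left-hand side itself).

P → E E: starts with E
E → g ) A: starts with g
A → ε: starts with ε
B → ): starts with ')'
A → a ,: starts with a
E → a B: starts with a

No direct left recursion found.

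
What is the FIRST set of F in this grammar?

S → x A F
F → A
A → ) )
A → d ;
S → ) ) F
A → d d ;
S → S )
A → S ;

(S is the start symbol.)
FIRST sets of the other non-terminals involved (by the same procedure, iterated to a fixed point):
  FIRST(A) = { ')', 'd', 'x' }

From F → A:
  - A is a non-terminal: add FIRST(A) \ {ε} = { ')', 'd', 'x' }
    A is not nullable, so stop

Collecting: FIRST(F) = { ')', 'd', 'x' }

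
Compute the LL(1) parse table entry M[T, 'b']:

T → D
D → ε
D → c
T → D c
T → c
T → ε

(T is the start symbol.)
To find M[T, 'b'], we find productions for T where 'b' is in the predict set (PREDICT(N → α) = (FIRST(α) \ {ε}) ∪ (FOLLOW(N) if α ⇒* ε)).

Relevant sets:
  FIRST(D) = { 'c', ε }
  FOLLOW(T) = { $ }

T → D: PREDICT = { $, 'c' }
T → D c: PREDICT = { 'c' }
T → c: PREDICT = { 'c' }
T → ε: PREDICT = { $ }

M[T, 'b'] is empty (no production applies)

Answer: Empty (error entry)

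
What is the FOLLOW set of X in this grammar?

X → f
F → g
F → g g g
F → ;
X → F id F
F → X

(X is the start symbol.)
{ $, 'id' }

To compute FOLLOW(X), find every occurrence of X on a right-hand side N → α X β: add FIRST(β) \ {ε}, and if β is empty or nullable also add FOLLOW(N). Iterate to a fixed point.

X is the start symbol, so $ ∈ FOLLOW(X).
In F → X: X is at the end, add FOLLOW(F)

The FOLLOW sets referred to above (computed the same way, to a fixed point):
  FOLLOW(F) = { $, 'id' }

Taking the union: FOLLOW(X) = { $, 'id' }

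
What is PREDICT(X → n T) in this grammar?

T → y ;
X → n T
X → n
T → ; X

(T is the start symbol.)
PREDICT(X → n T) = (FIRST(RHS) \ {ε}) ∪ (FOLLOW(X) if ε ∈ FIRST(RHS), i.e. RHS ⇒* ε)
FIRST(n T) = { 'n' }
ε ∉ FIRST(n T), so FOLLOW(X) is not added.
PREDICT(X → n T) = { 'n' }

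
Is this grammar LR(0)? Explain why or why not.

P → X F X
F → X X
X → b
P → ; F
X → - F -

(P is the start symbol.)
Augment with P' → P and build the canonical LR(0) collection (I0 = CLOSURE({[P' → . P]}), then GOTO on every symbol after a dot until no new states appear). It has 13 states:
  I0: { [P → . ; F], [P → . X F X], [P' → . P], [X → . - F -], [X → . b] }  — shift
  I1: { [F → . X X], [X → - . F -], [X → . - F -], [X → . b] }  — shift
  I2: { [F → . X X], [P → ; . F], [X → . - F -], [X → . b] }  — shift
  I3: { [P' → P .] }  — accept
  I4: { [F → . X X], [P → X . F X], [X → . - F -], [X → . b] }  — shift
  I5: { [X → b .] }  — reduce
  I6: { [P → X F . X], [X → . - F -], [X → . b] }  — shift
  I7: { [F → X . X], [X → . - F -], [X → . b] }  — shift
  I8: { [F → X X .] }  — reduce
  I9: { [P → X F X .] }  — reduce
  I10: { [P → ; F .] }  — reduce
  I11: { [X → - F . -] }  — shift
  I12: { [X → - F - .] }  — reduce

Every state is either a pure shift/goto state or contains exactly one complete item and nothing to shift — no conflicts. The grammar is LR(0).

Answer: Yes, the grammar is LR(0)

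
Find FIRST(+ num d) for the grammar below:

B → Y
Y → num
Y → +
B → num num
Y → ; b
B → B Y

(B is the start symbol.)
To compute FIRST(+ num d), process the symbols left to right:
Symbol + is a terminal. Add '+' and stop.
FIRST(+ num d) = { '+' }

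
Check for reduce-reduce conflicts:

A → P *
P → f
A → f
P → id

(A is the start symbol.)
Yes — I3: [A → f .] vs [P → f .]

Augment with A' → A and build the canonical LR(0) collection (I0 = CLOSURE({[A' → . A]}), then GOTO on every symbol after a dot until no new states appear). It has 6 states:
  I0: { [A → . P *], [A → . f], [A' → . A], [P → . f], [P → . id] }  — shift
  I1: { [A' → A .] }  — accept
  I2: { [A → P . *] }  — shift
  I3: { [A → f .], [P → f .] }  — 2 reduces
  I4: { [P → id .] }  — reduce
  I5: { [A → P * .] }  — reduce

I3 contains complete items [A → f .], [P → f .] — reduce-reduce conflict.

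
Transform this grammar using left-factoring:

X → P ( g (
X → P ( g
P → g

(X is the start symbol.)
X → P ( g X'
X' → (
X' → ε
P → g

Left-factoring transforms A → αβ₁ | αβ₂ into A → αA' and A' → β₁ | β₂
(α is the longest common prefix among the alternatives). Repeat until
no nonterminal has two alternatives with a common prefix.

Round 1: X has alternatives sharing prefix 'P ( g'. Introduce X': X → P ( g X'
  Add: X' → (
  Add: X' → ε

No remaining common prefixes — done.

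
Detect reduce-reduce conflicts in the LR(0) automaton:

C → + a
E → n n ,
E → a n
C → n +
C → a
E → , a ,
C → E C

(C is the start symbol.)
A reduce-reduce conflict occurs when an LR(0) state has two complete items [A → α .] and [B → β .] — both call for a reduction, and with no lookahead the parser cannot choose between them.

Augment with C' → C and build the canonical LR(0) collection (I0 = CLOSURE({[C' → . C]}), then GOTO on every symbol after a dot until no new states appear). It has 15 states:
  I0: { [C → . + a], [C → . E C], [C → . a], [C → . n +], [C' → . C], [E → . , a ,], [E → . a n], [E → . n n ,] }  — shift
  I1: { [C → + . a] }  — shift
  I2: { [E → , . a ,] }  — shift
  I3: { [C' → C .] }  — accept
  I4: { [C → . + a], [C → . E C], [C → . a], [C → . n +], [C → E . C], [E → . , a ,], [E → . a n], [E → . n n ,] }  — shift
  I5: { [C → a .], [E → a . n] }  — shift, reduce
  I6: { [C → n . +], [E → n . n ,] }  — shift
  I7: { [C → n + .] }  — reduce
  I8: { [E → n n . ,] }  — shift
  I9: { [E → n n , .] }  — reduce
  I10: { [E → a n .] }  — reduce
  I11: { [C → E C .] }  — reduce
  I12: { [E → , a . ,] }  — shift
  I13: { [E → , a , .] }  — reduce
  I14: { [C → + a .] }  — reduce

No state contains more than one complete item.

Answer: No reduce-reduce conflicts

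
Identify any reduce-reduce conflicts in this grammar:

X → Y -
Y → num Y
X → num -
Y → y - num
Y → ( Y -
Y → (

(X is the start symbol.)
Augment with X' → X and build the canonical LR(0) collection (I0 = CLOSURE({[X' → . X]}), then GOTO on every symbol after a dot until no new states appear). It has 14 states:
  I0: { [X → . Y -], [X → . num -], [X' → . X], [Y → . ( Y -], [Y → . (], [Y → . num Y], [Y → . y - num] }  — shift
  I1: { [Y → ( . Y -], [Y → ( .], [Y → . ( Y -], [Y → . (], [Y → . num Y], [Y → . y - num] }  — shift, reduce
  I2: { [X' → X .] }  — accept
  I3: { [X → Y . -] }  — shift
  I4: { [X → num . -], [Y → . ( Y -], [Y → . (], [Y → . num Y], [Y → . y - num], [Y → num . Y] }  — shift
  I5: { [Y → y . - num] }  — shift
  I6: { [Y → y - . num] }  — shift
  I7: { [Y → y - num .] }  — reduce
  I8: { [X → num - .] }  — reduce
  I9: { [Y → num Y .] }  — reduce
  I10: { [Y → . ( Y -], [Y → . (], [Y → . num Y], [Y → . y - num], [Y → num . Y] }  — shift
  I11: { [X → Y - .] }  — reduce
  I12: { [Y → ( Y . -] }  — shift
  I13: { [Y → ( Y - .] }  — reduce

No state contains more than one complete item.

Answer: No reduce-reduce conflicts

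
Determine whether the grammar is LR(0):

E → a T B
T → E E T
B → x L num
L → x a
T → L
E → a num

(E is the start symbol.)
Yes, the grammar is LR(0)

Augment with E' → E and build the canonical LR(0) collection (I0 = CLOSURE({[E' → . E]}), then GOTO on every symbol after a dot until no new states appear). It has 15 states:
  I0: { [E → . a T B], [E → . a num], [E' → . E] }  — shift
  I1: { [E' → E .] }  — accept
  I2: { [E → . a T B], [E → . a num], [E → a . T B], [E → a . num], [L → . x a], [T → . E E T], [T → . L] }  — shift
  I3: { [E → . a T B], [E → . a num], [T → E . E T] }  — shift
  I4: { [T → L .] }  — reduce
  I5: { [B → . x L num], [E → a T . B] }  — shift
  I6: { [E → a num .] }  — reduce
  I7: { [L → x . a] }  — shift
  I8: { [L → x a .] }  — reduce
  I9: { [E → a T B .] }  — reduce
  I10: { [B → x . L num], [L → . x a] }  — shift
  I11: { [B → x L . num] }  — shift
  I12: { [B → x L num .] }  — reduce
  I13: { [E → . a T B], [E → . a num], [L → . x a], [T → . E E T], [T → . L], [T → E E . T] }  — shift
  I14: { [T → E E T .] }  — reduce

Every state is either a pure shift/goto state or contains exactly one complete item and nothing to shift — no conflicts. The grammar is LR(0).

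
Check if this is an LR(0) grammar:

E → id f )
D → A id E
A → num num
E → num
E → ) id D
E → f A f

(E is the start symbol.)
A grammar is LR(0) if no state in the canonical LR(0) collection has:
  - both a shift item (dot before a terminal) and a complete item (shift-reduce conflict), or
  - two or more complete items (reduce-reduce conflict; the accept item [E' → E .] counts as a complete item here).

Augment with E' → E and build the canonical LR(0) collection (I0 = CLOSURE({[E' → . E]}), then GOTO on every symbol after a dot until no new states appear). It has 17 states:
  I0: { [E → . ) id D], [E → . f A f], [E → . id f )], [E → . num], [E' → . E] }  — shift
  I1: { [E → ) . id D] }  — shift
  I2: { [E' → E .] }  — accept
  I3: { [A → . num num], [E → f . A f] }  — shift
  I4: { [E → id . f )] }  — shift
  I5: { [E → num .] }  — reduce
  I6: { [E → id f . )] }  — shift
  I7: { [E → id f ) .] }  — reduce
  I8: { [E → f A . f] }  — shift
  I9: { [A → num . num] }  — shift
  I10: { [A → num num .] }  — reduce
  I11: { [E → f A f .] }  — reduce
  I12: { [A → . num num], [D → . A id E], [E → ) id . D] }  — shift
  I13: { [D → A . id E] }  — shift
  I14: { [E → ) id D .] }  — reduce
  I15: { [D → A id . E], [E → . ) id D], [E → . f A f], [E → . id f )], [E → . num] }  — shift
  I16: { [D → A id E .] }  — reduce

Every state is either a pure shift/goto state or contains exactly one complete item and nothing to shift — no conflicts. The grammar is LR(0).

Answer: Yes, the grammar is LR(0)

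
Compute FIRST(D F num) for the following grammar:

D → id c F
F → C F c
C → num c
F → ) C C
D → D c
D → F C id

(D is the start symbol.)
{ ')', 'id', 'num' }

FIRST sets of the non-terminals involved (from the grammar, by fixed-point iteration):
  FIRST(D) = { ')', 'id', 'num' }

To compute FIRST(D F num), process the symbols left to right:
Symbol D is a non-terminal. Add FIRST(D) \ {ε} = { ')', 'id', 'num' }
D is not nullable (ε ∉ FIRST(D)), so stop here.
FIRST(D F num) = { ')', 'id', 'num' }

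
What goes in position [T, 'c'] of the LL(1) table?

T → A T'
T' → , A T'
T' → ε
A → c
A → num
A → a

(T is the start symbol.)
T → A T'

To find M[T, 'c'], we find productions for T where 'c' is in the predict set (PREDICT(N → α) = (FIRST(α) \ {ε}) ∪ (FOLLOW(N) if α ⇒* ε)).

Relevant sets:
  FIRST(A) = { 'a', 'c', 'num' }

T → A T': PREDICT = { 'a', 'c', 'num' }
  'c' is in predict set, so this production goes in M[T, 'c']

M[T, 'c'] = T → A T'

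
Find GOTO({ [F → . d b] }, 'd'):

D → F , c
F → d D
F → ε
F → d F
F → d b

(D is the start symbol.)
{ [F → d . b] }

GOTO(I, 'd') = CLOSURE({ [A → αX.β] : [A → α.Xβ] ∈ I, X = 'd' })

Items with dot before 'd', with the dot advanced:
  [F → . d b] → [F → d . b]
Closure adds nothing (no advanced item has the dot before a non-terminal).

GOTO = { [F → d . b] }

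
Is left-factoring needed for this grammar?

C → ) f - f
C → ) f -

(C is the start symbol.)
Left-factoring is needed when two productions for the same non-terminal
share a common prefix on the right-hand side.

Productions for C:
  C → ) f - f
  C → ) f -

Found common prefix ') f -' in productions for C

Answer: Yes, C has productions with common prefix ') f -'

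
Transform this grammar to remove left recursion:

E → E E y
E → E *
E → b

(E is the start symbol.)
E → b E'
E' → E y E'
E' → * E'
E' → ε

E is directly left-recursive. The standard transformation for
  A → A α₁ | ... | A α_m | β₁ | ... | β_n
is
  A  → β₁ A' | ... | β_n A'
  A' → α₁ A' | ... | α_m A' | ε

E → b becomes E → b E'
E → E E y becomes E' → E y E'
E → E * becomes E' → * E'
Add E' → ε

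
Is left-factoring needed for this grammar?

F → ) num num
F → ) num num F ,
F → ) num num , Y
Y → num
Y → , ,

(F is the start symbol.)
Left-factoring is needed when two productions for the same non-terminal
share a common prefix on the right-hand side.

Productions for F:
  F → ) num num
  F → ) num num F ,
  F → ) num num , Y
Productions for Y:
  Y → num
  Y → , ,

Found common prefix ') num num' in productions for F

Answer: Yes, F has productions with common prefix ') num num'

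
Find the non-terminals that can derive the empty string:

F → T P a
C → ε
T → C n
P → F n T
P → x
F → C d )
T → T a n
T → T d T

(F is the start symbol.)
ε-productions: C → ε
So C is immediately nullable.
No further non-terminal can be added: every production for the remaining non-terminals contains a terminal or a non-nullable non-terminal.
Nullable = { 'C' }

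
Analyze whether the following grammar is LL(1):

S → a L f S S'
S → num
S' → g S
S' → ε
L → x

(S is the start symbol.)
No. Predict set conflict for S': { 'g' }

Relevant sets:
  FOLLOW(S') = { $, 'g' }

For S:
  PREDICT(S → a L f S S') = { 'a' }
  PREDICT(S → num) = { 'num' }
For S':
  PREDICT(S' → g S) = { 'g' }
  PREDICT(S' → ε) = { $, 'g' }
L has a single production, so nothing to check there.

Conflict found: Predict set conflict for S': { 'g' }
The grammar is NOT LL(1).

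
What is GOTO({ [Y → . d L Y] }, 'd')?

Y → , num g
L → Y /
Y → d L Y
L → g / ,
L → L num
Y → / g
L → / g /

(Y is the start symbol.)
GOTO(I, 'd') = CLOSURE({ [A → αX.β] : [A → α.Xβ] ∈ I, X = 'd' })

Items with dot before 'd', with the dot advanced:
  [Y → . d L Y] → [Y → d . L Y]
Closure of the advanced items:
  [Y → d . L Y] has the dot before L: add [L → . Y /], [L → . g / ,], [L → . L num], [L → . / g /]
  [L → . Y /] has the dot before Y: add [Y → . , num g], [Y → . d L Y], [Y → . / g]

GOTO = { [L → . / g /], [L → . L num], [L → . Y /], [L → . g / ,], [Y → . , num g], [Y → . / g], [Y → . d L Y], [Y → d . L Y] }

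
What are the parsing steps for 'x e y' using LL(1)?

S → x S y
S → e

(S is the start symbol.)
LL(1) parsing maintains a stack (initially the start symbol over $) and the input. At each step: if the stack top is a terminal, match it against the current input token; if it is a non-terminal N, replace it with the RHS of M[N, lookahead] (the unique production whose predict set contains the lookahead).

Stack is shown with the top on the left.

Stack    Input    Action
------------------------
S $      x e y $  output S → x S y
x S y $  x e y $  match 'x'
S y $    e y $    output S → e
e y $    e y $    match 'e'
y $      y $      match 'y'
$        $        accept

The string is accepted.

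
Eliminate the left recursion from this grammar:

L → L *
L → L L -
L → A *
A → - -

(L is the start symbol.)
L is directly left-recursive. The standard transformation for
  A → A α₁ | ... | A α_m | β₁ | ... | β_n
is
  A  → β₁ A' | ... | β_n A'
  A' → α₁ A' | ... | α_m A' | ε

L → A * becomes L → A * L'
L → L * becomes L' → * L'
L → L L - becomes L' → L - L'
Add L' → ε

Productions for other non-terminals are unchanged:
  A → - -

Resulting grammar:
L → A * L'
L' → * L'
L' → L - L'
L' → ε
A → - -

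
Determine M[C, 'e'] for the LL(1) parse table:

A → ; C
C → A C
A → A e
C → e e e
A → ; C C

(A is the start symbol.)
To find M[C, 'e'], we find productions for C where 'e' is in the predict set (PREDICT(N → α) = (FIRST(α) \ {ε}) ∪ (FOLLOW(N) if α ⇒* ε)).

Relevant sets:
  FIRST(A) = { ';' }

C → A C: PREDICT = { ';' }
C → e e e: PREDICT = { 'e' }
  'e' is in predict set, so this production goes in M[C, 'e']

M[C, 'e'] = C → e e e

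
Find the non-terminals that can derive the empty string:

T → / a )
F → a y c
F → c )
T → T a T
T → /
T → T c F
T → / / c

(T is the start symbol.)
None

A non-terminal is nullable if it can derive ε (the empty string): either it has an ε-production, or it has a production whose right-hand side consists entirely of nullable non-terminals.

There are no ε-productions, so no non-terminal can derive ε.
No non-terminals are nullable.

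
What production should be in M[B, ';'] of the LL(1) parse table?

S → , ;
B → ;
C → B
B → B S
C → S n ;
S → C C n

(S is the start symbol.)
To find M[B, ';'], we find productions for B where ';' is in the predict set (PREDICT(N → α) = (FIRST(α) \ {ε}) ∪ (FOLLOW(N) if α ⇒* ε)).

Relevant sets:
  FIRST(B) = { ';' }

B → ;: PREDICT = { ';' }
  ';' is in predict set, so this production goes in M[B, ';']
B → B S: PREDICT = { ';' }
  ';' is in predict set, so this production goes in M[B, ';']

M[B, ';'] = B → ;, B → B S  (a multiply-defined cell — the grammar is not LL(1))

Answer: B → ;, B → B S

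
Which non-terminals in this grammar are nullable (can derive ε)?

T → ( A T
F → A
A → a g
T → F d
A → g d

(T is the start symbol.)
There are no ε-productions, so no non-terminal can derive ε.
No non-terminals are nullable.

Answer: None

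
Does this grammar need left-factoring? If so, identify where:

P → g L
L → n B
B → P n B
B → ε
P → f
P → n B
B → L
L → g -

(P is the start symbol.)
Left-factoring is needed when two productions for the same non-terminal
share a common prefix on the right-hand side.

Productions for P:
  P → g L
  P → f
  P → n B
Productions for L:
  L → n B
  L → g -
Productions for B:
  B → P n B
  B → ε
  B → L

No common prefixes found.

Answer: No, left-factoring is not needed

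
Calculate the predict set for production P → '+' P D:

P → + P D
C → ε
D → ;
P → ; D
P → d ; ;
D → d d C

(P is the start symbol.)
PREDICT(P → '+' P D) = (FIRST(RHS) \ {ε}) ∪ (FOLLOW(P) if ε ∈ FIRST(RHS), i.e. RHS ⇒* ε)
FIRST('+' P D) = { '+' }
ε ∉ FIRST('+' P D), so FOLLOW(P) is not added.
PREDICT(P → '+' P D) = { '+' }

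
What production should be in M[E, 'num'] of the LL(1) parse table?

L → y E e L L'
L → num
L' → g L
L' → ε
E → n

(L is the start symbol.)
To find M[E, 'num'], we find productions for E where 'num' is in the predict set (PREDICT(N → α) = (FIRST(α) \ {ε}) ∪ (FOLLOW(N) if α ⇒* ε)).

E → n: PREDICT = { 'n' }

M[E, 'num'] is empty (no production applies)

Answer: Empty (error entry)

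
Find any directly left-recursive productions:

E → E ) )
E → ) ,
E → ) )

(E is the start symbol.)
Yes, E is left-recursive

E → E ) ): LEFT RECURSIVE (starts with E)
E → ) ,: starts with ')'
E → ) ): starts with ')'

The grammar has direct left recursion on: E.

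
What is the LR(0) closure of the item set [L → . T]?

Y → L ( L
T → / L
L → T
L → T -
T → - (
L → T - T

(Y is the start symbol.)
{ [L → . T], [T → . - (], [T → . / L] }

Start with: [L → . T]
  [L → . T] has the dot before T: add [T → . / L], [T → . - (]
No further items can be added.

CLOSURE = { [L → . T], [T → . - (], [T → . / L] }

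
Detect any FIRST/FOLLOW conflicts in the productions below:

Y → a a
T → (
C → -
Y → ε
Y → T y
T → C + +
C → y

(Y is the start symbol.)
A FIRST/FOLLOW conflict occurs when a non-terminal N has a nullable alternative N → β (β ⇒* ε) and another alternative N → α with FIRST(α) ∩ FOLLOW(N) ≠ ∅: on such a lookahead the parser cannot decide between expanding α and letting N vanish via β.

Nullable non-terminals: Y.
FIRST sets used below: FIRST(T) = { '(', '-', 'y' }

Y: nullable alternative(s) Y → ε; FOLLOW(Y) = { $ }
  Y → a a: FIRST \ {ε} = { 'a' } — disjoint from FOLLOW(Y)
  Y → ε: FIRST \ {ε} = { } — this is the only nullable alternative, skip
  Y → T y: FIRST \ {ε} = { '(', '-', 'y' } — disjoint from FOLLOW(Y)

C, T have no nullable alternative, so no FIRST/FOLLOW check is needed there.

No FIRST/FOLLOW conflicts found.

Answer: No FIRST/FOLLOW conflicts.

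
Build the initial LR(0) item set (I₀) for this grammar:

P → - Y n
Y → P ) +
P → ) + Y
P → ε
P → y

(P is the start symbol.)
First, augment the grammar with P' → P
I₀ = CLOSURE({ [P' → . P] }):
  [P' → . P] has the dot before P: add [P → . - Y n], [P → . ) + Y], [P → .], [P → . y]
No further items can be added.

I₀ = { [P → . ) + Y], [P → . - Y n], [P → . y], [P → .], [P' → . P] }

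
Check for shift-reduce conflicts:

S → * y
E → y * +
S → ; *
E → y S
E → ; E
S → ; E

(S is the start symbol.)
A shift-reduce conflict occurs when an LR(0) state has both:
  - a complete (reduce) item [A → α .] (dot at the end), and
  - a shift item [B → β . c γ] (dot before a terminal).

Augment with S' → S and build the canonical LR(0) collection (I0 = CLOSURE({[S' → . S]}), then GOTO on every symbol after a dot until no new states appear). It has 13 states:
  I0: { [S → . * y], [S → . ; *], [S → . ; E], [S' → . S] }  — shift
  I1: { [S → * . y] }  — shift
  I2: { [E → . ; E], [E → . y * +], [E → . y S], [S → ; . *], [S → ; . E] }  — shift
  I3: { [S' → S .] }  — accept
  I4: { [S → ; * .] }  — reduce
  I5: { [E → . ; E], [E → . y * +], [E → . y S], [E → ; . E] }  — shift
  I6: { [S → ; E .] }  — reduce
  I7: { [E → y . * +], [E → y . S], [S → . * y], [S → . ; *], [S → . ; E] }  — shift
  I8: { [E → y * . +], [S → * . y] }  — shift
  I9: { [E → y S .] }  — reduce
  I10: { [E → y * + .] }  — reduce
  I11: { [S → * y .] }  — reduce
  I12: { [E → ; E .] }  — reduce

No state contains both a complete item and a shift item.

Answer: No shift-reduce conflicts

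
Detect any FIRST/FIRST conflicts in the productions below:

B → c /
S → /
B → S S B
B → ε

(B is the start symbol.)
No FIRST/FIRST conflicts.

FIRST sets of the non-terminals at (or reachable through a nullable prefix from) the front of some alternative:
  FIRST(S) = { '/' }

Productions for B:
  B → c /: FIRST = { 'c' }
  B → S S B: FIRST = { '/' }
  B → ε: FIRST = { ε }
S has only one production, so no FIRST/FIRST conflict is possible there.

All alternatives of each non-terminal have pairwise disjoint FIRST sets.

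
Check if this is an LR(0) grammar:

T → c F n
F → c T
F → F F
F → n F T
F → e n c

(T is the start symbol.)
A grammar is LR(0) if no state in the canonical LR(0) collection has:
  - both a shift item (dot before a terminal) and a complete item (shift-reduce conflict), or
  - two or more complete items (reduce-reduce conflict; the accept item [T' → T .] counts as a complete item here).

Augment with T' → T and build the canonical LR(0) collection (I0 = CLOSURE({[T' → . T]}), then GOTO on every symbol after a dot until no new states appear). It has 15 states:
  I0: { [T → . c F n], [T' → . T] }  — shift
  I1: { [T' → T .] }  — accept
  I2: { [F → . F F], [F → . c T], [F → . e n c], [F → . n F T], [T → c . F n] }  — shift
  I3: { [F → . F F], [F → . c T], [F → . e n c], [F → . n F T], [F → F . F], [T → c F . n] }  — shift
  I4: { [F → c . T], [T → . c F n] }  — shift
  I5: { [F → e . n c] }  — shift
  I6: { [F → . F F], [F → . c T], [F → . e n c], [F → . n F T], [F → n . F T] }  — shift
  I7: { [F → . F F], [F → . c T], [F → . e n c], [F → . n F T], [F → F . F], [F → n F . T], [T → . c F n] }  — shift
  I8: { [F → . F F], [F → . c T], [F → . e n c], [F → . n F T], [F → F . F], [F → F F .] }  — shift, reduce
  I9: { [F → n F T .] }  — reduce
  I10: { [F → . F F], [F → . c T], [F → . e n c], [F → . n F T], [F → c . T], [T → . c F n], [T → c . F n] }  — shift
  I11: { [F → c T .] }  — reduce
  I12: { [F → e n . c] }  — shift
  I13: { [F → e n c .] }  — reduce
  I14: { [F → . F F], [F → . c T], [F → . e n c], [F → . n F T], [F → n . F T], [T → c F n .] }  — shift, reduce

Conflict in state I8:
  Shift-reduce conflict between [F → F F .] and [F → . c T]
So the grammar is NOT LR(0).

Answer: No. Shift-reduce conflict between [F → F F .] and [F → . c T]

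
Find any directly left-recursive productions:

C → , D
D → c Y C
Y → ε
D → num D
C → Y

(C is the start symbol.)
No direct left recursion

C → , D: starts with ','
D → c Y C: starts with c
Y → ε: starts with ε
D → num D: starts with num
C → Y: starts with Y

No direct left recursion found.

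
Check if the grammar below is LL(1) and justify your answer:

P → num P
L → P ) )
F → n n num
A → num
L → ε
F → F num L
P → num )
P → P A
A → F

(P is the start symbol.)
No. Predict set conflict for P: { 'num' }

A grammar is LL(1) if for each non-terminal N with multiple productions, the predict sets of those productions are pairwise disjoint, where PREDICT(N → α) = (FIRST(α) \ {ε}) ∪ (FOLLOW(N) if α ⇒* ε).

Relevant sets:
  FIRST(P) = { 'num' }
  FIRST(F) = { 'n' }
  FOLLOW(L) = { $, ')', 'n', 'num' }

For P:
  PREDICT(P → num P) = { 'num' }
  PREDICT(P → num ')') = { 'num' }
  PREDICT(P → P A) = { 'num' }
For L:
  PREDICT(L → P ')' ')') = { 'num' }
  PREDICT(L → ε) = { $, ')', 'n', 'num' }
For F:
  PREDICT(F → n n num) = { 'n' }
  PREDICT(F → F num L) = { 'n' }
For A:
  PREDICT(A → num) = { 'num' }
  PREDICT(A → F) = { 'n' }

Conflict found: Predict set conflict for P: { 'num' }
The grammar is NOT LL(1).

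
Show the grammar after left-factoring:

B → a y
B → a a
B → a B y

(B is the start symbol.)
Left-factoring transforms A → αβ₁ | αβ₂ into A → αA' and A' → β₁ | β₂
(α is the longest common prefix among the alternatives). Repeat until
no nonterminal has two alternatives with a common prefix.

Round 1: B has alternatives sharing prefix 'a'. Introduce B': B → a B'
  Add: B' → y
  Add: B' → a
  Add: B' → B y

No remaining common prefixes — done.

Resulting grammar:
B → a B'
B' → y
B' → a
B' → B y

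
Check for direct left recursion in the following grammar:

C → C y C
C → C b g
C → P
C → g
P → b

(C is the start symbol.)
C → C y C: LEFT RECURSIVE (starts with C)
C → C b g: LEFT RECURSIVE (starts with C)
C → P: starts with P
C → g: starts with g
P → b: starts with b

The grammar has direct left recursion on: C.

Answer: Yes, C is left-recursive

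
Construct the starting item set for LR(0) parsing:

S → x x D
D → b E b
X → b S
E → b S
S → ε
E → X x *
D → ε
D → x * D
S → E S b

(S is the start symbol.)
{ [E → . X x *], [E → . b S], [S → . E S b], [S → . x x D], [S → .], [S' → . S], [X → . b S] }

First, augment the grammar with S' → S
I₀ = CLOSURE({ [S' → . S] }):
  [S' → . S] has the dot before S: add [S → . x x D], [S → .], [S → . E S b]
  [S → . E S b] has the dot before E: add [E → . b S], [E → . X x *]
  [E → . X x *] has the dot before X: add [X → . b S]
No further items can be added.

I₀ = { [E → . X x *], [E → . b S], [S → . E S b], [S → . x x D], [S → .], [S' → . S], [X → . b S] }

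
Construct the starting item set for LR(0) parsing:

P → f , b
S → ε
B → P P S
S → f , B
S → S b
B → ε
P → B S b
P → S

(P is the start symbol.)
First, augment the grammar with P' → P
I₀ = CLOSURE({ [P' → . P] }):
  [P' → . P] has the dot before P: add [P → . f , b], [P → . B S b], [P → . S]
  [P → . B S b] has the dot before B: add [B → . P P S], [B → .]
  [P → . S] has the dot before S: add [S → .], [S → . f , B], [S → . S b]
No further items can be added.

I₀ = { [B → . P P S], [B → .], [P → . B S b], [P → . S], [P → . f , b], [P' → . P], [S → . S b], [S → . f , B], [S → .] }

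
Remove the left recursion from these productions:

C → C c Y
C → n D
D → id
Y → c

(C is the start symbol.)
C → n D C'
C' → c Y C'
C' → ε
D → id
Y → c

C is directly left-recursive. The standard transformation for
  A → A α₁ | ... | A α_m | β₁ | ... | β_n
is
  A  → β₁ A' | ... | β_n A'
  A' → α₁ A' | ... | α_m A' | ε

C → n D becomes C → n D C'
C → C c Y becomes C' → c Y C'
Add C' → ε

Productions for other non-terminals are unchanged:
  D → id
  Y → c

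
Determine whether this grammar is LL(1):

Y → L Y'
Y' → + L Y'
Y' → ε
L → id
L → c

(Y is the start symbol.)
Yes, the grammar is LL(1).

A grammar is LL(1) if for each non-terminal N with multiple productions, the predict sets of those productions are pairwise disjoint, where PREDICT(N → α) = (FIRST(α) \ {ε}) ∪ (FOLLOW(N) if α ⇒* ε).

Relevant sets:
  FOLLOW(Y') = { $ }

For Y':
  PREDICT(Y' → '+' L Y') = { '+' }
  PREDICT(Y' → ε) = { $ }
For L:
  PREDICT(L → id) = { 'id' }
  PREDICT(L → c) = { 'c' }
Y has a single production, so nothing to check there.

All predict sets are disjoint. The grammar IS LL(1).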